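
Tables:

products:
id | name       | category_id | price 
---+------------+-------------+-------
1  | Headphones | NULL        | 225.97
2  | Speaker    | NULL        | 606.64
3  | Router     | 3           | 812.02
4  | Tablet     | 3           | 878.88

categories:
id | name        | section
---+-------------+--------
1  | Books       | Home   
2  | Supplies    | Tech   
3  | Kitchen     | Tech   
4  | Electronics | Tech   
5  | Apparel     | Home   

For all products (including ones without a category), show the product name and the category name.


LEFT JOIN keeps every row from products (the left table); where category_id has no match in categories, the category columns become NULL. Walk through each product:
  - product 1 (Headphones): category_id=NULL, no match -> kept with NULL
  - product 2 (Speaker): category_id=NULL, no match -> kept with NULL
  - product 3 (Router): category_id=3 -> matches Kitchen
  - product 4 (Tablet): category_id=3 -> matches Kitchen
All 4 rows appear; 2 have NULL category.

SQL:
SELECT a.name, b.name AS category
FROM products a
LEFT JOIN categories b ON a.category_id = b.id

Result:
name       | category
-----------+---------
Headphones | NULL    
Speaker    | NULL    
Router     | Kitchen 
Tablet     | Kitchen 


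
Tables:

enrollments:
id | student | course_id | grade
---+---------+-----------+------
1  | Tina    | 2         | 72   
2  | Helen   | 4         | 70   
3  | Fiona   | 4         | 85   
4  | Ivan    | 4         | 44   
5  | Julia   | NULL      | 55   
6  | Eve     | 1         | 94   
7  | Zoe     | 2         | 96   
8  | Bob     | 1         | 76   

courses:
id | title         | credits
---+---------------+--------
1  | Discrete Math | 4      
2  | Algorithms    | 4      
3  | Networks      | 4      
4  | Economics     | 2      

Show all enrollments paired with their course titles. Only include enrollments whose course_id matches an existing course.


INNER JOIN keeps only enrollments rows whose course_id matches an id in courses. Walk through each enrollment:
  - enrollment 1 (Tina): course_id=2 -> matches Algorithms
  - enrollment 2 (Helen): course_id=4 -> matches Economics
  - enrollment 3 (Fiona): course_id=4 -> matches Economics
  - enrollment 4 (Ivan): course_id=4 -> matches Economics
  - enrollment 5 (Julia): course_id=NULL, no match -> dropped
  - enrollment 6 (Eve): course_id=1 -> matches Discrete Math
  - enrollment 7 (Zoe): course_id=2 -> matches Algorithms
  - enrollment 8 (Bob): course_id=1 -> matches Discrete Math
So 1 of 8 rows is dropped.

SQL:
SELECT a.student, b.title AS course
FROM enrollments a
INNER JOIN courses b ON a.course_id = b.id

Result:
student | course       
--------+--------------
Tina    | Algorithms   
Helen   | Economics    
Fiona   | Economics    
Ivan    | Economics    
Eve     | Discrete Math
Zoe     | Algorithms   
Bob     | Discrete Math


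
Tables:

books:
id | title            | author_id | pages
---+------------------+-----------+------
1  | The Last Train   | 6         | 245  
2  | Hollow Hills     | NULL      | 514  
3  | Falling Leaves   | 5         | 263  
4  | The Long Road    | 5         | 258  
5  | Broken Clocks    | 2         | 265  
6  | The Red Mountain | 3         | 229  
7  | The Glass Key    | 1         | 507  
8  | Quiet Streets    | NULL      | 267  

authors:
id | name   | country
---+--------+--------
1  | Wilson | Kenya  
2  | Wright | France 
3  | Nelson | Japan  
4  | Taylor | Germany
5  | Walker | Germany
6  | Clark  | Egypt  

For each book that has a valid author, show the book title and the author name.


INNER JOIN keeps only books rows whose author_id matches an id in authors. Walk through each book:
  - book 1 (The Last Train): author_id=6 -> matches Clark
  - book 2 (Hollow Hills): author_id=NULL, no match -> dropped
  - book 3 (Falling Leaves): author_id=5 -> matches Walker
  - book 4 (The Long Road): author_id=5 -> matches Walker
  - book 5 (Broken Clocks): author_id=2 -> matches Wright
  - book 6 (The Red Mountain): author_id=3 -> matches Nelson
  - book 7 (The Glass Key): author_id=1 -> matches Wilson
  - book 8 (Quiet Streets): author_id=NULL, no match -> dropped
So 2 of 8 rows are dropped.

SQL:
SELECT a.title, b.name AS author
FROM books a
INNER JOIN authors b ON a.author_id = b.id

Result:
title            | author
-----------------+-------
The Last Train   | Clark 
Falling Leaves   | Walker
The Long Road    | Walker
Broken Clocks    | Wright
The Red Mountain | Nelson
The Glass Key    | Wilson


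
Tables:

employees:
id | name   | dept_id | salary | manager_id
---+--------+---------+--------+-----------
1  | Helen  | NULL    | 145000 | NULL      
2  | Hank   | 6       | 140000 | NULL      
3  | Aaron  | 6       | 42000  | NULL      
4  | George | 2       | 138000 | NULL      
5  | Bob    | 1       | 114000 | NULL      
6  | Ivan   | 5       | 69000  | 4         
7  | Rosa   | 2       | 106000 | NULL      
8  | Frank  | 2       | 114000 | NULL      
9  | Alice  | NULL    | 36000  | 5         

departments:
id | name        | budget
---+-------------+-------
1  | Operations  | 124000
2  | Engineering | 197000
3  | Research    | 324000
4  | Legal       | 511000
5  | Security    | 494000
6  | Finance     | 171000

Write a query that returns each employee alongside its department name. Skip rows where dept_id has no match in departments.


INNER JOIN keeps only employees rows whose dept_id matches an id in departments. Walk through each employee:
  - employee 1 (Helen): dept_id=NULL, no match -> dropped
  - employee 2 (Hank): dept_id=6 -> matches Finance
  - employee 3 (Aaron): dept_id=6 -> matches Finance
  - employee 4 (George): dept_id=2 -> matches Engineering
  - employee 5 (Bob): dept_id=1 -> matches Operations
  - employee 6 (Ivan): dept_id=5 -> matches Security
  - employee 7 (Rosa): dept_id=2 -> matches Engineering
  - employee 8 (Frank): dept_id=2 -> matches Engineering
  - employee 9 (Alice): dept_id=NULL, no match -> dropped
So 2 of 9 rows are dropped.

SQL:
SELECT a.name, b.name AS department
FROM employees a
INNER JOIN departments b ON a.dept_id = b.id

Result:
name   | department 
-------+------------
Hank   | Finance    
Aaron  | Finance    
George | Engineering
Bob    | Operations 
Ivan   | Security   
Rosa   | Engineering
Frank  | Engineering


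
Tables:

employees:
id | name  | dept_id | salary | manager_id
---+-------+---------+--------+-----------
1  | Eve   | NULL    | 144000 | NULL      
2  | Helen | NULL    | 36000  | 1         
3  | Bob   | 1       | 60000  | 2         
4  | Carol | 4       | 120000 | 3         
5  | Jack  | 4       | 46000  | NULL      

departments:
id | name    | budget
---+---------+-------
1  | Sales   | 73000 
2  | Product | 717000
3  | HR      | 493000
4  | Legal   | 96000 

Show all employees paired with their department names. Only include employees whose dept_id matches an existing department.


INNER JOIN keeps only employees rows whose dept_id matches an id in departments. Walk through each employee:
  - employee 1 (Eve): dept_id=NULL, no match -> dropped
  - employee 2 (Helen): dept_id=NULL, no match -> dropped
  - employee 3 (Bob): dept_id=1 -> matches Sales
  - employee 4 (Carol): dept_id=4 -> matches Legal
  - employee 5 (Jack): dept_id=4 -> matches Legal
So 2 of 5 rows are dropped.

SQL:
SELECT a.name, b.name AS department
FROM employees a
INNER JOIN departments b ON a.dept_id = b.id

Result:
name  | department
------+-----------
Bob   | Sales     
Carol | Legal     
Jack  | Legal     


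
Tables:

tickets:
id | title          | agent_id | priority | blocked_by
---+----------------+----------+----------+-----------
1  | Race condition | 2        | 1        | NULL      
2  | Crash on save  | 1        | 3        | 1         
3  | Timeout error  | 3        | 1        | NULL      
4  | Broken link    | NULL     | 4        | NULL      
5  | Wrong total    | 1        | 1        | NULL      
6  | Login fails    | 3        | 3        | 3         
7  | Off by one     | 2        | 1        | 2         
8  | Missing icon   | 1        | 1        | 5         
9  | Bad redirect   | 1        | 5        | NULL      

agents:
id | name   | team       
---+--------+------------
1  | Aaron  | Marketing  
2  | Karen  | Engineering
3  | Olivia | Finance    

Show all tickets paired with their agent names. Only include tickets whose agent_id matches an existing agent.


INNER JOIN keeps only tickets rows whose agent_id matches an id in agents. Walk through each ticket:
  - ticket 1 (Race condition): agent_id=2 -> matches Karen
  - ticket 2 (Crash on save): agent_id=1 -> matches Aaron
  - ticket 3 (Timeout error): agent_id=3 -> matches Olivia
  - ticket 4 (Broken link): agent_id=NULL, no match -> dropped
  - ticket 5 (Wrong total): agent_id=1 -> matches Aaron
  - ticket 6 (Login fails): agent_id=3 -> matches Olivia
  - ticket 7 (Off by one): agent_id=2 -> matches Karen
  - ticket 8 (Missing icon): agent_id=1 -> matches Aaron
  - ticket 9 (Bad redirect): agent_id=1 -> matches Aaron
So 1 of 9 rows is dropped.

SQL:
SELECT a.title, b.name AS agent
FROM tickets a
INNER JOIN agents b ON a.agent_id = b.id

Result:
title          | agent 
---------------+-------
Race condition | Karen 
Crash on save  | Aaron 
Timeout error  | Olivia
Wrong total    | Aaron 
Login fails    | Olivia
Off by one     | Karen 
Missing icon   | Aaron 
Bad redirect   | Aaron 


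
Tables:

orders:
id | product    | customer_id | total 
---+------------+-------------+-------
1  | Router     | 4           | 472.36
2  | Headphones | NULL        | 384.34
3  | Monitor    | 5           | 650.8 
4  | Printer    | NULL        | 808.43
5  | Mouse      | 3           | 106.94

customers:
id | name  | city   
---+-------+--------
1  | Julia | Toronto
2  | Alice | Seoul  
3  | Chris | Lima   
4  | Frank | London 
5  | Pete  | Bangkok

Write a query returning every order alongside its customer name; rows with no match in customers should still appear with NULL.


LEFT JOIN keeps every row from orders (the left table); where customer_id has no match in customers, the customer columns become NULL. Walk through each order:
  - order 1 (Router): customer_id=4 -> matches Frank
  - order 2 (Headphones): customer_id=NULL, no match -> kept with NULL
  - order 3 (Monitor): customer_id=5 -> matches Pete
  - order 4 (Printer): customer_id=NULL, no match -> kept with NULL
  - order 5 (Mouse): customer_id=3 -> matches Chris
All 5 rows appear; 2 have NULL customer.

SQL:
SELECT a.product, b.name AS customer
FROM orders a
LEFT JOIN customers b ON a.customer_id = b.id

Result:
product    | customer
-----------+---------
Router     | Frank   
Headphones | NULL    
Monitor    | Pete    
Printer    | NULL    
Mouse      | Chris   


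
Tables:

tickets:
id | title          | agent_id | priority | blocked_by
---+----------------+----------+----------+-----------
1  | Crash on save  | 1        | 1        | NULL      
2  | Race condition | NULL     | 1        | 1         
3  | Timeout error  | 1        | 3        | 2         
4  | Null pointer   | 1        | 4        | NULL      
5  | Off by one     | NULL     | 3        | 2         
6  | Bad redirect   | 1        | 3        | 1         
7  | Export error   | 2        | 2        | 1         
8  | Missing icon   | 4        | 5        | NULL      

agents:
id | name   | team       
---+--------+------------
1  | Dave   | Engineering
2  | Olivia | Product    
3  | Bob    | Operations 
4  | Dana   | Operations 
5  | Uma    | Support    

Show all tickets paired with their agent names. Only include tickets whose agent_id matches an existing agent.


INNER JOIN keeps only tickets rows whose agent_id matches an id in agents. Walk through each ticket:
  - ticket 1 (Crash on save): agent_id=1 -> matches Dave
  - ticket 2 (Race condition): agent_id=NULL, no match -> dropped
  - ticket 3 (Timeout error): agent_id=1 -> matches Dave
  - ticket 4 (Null pointer): agent_id=1 -> matches Dave
  - ticket 5 (Off by one): agent_id=NULL, no match -> dropped
  - ticket 6 (Bad redirect): agent_id=1 -> matches Dave
  - ticket 7 (Export error): agent_id=2 -> matches Olivia
  - ticket 8 (Missing icon): agent_id=4 -> matches Dana
So 2 of 8 rows are dropped.

SQL:
SELECT a.title, b.name AS agent
FROM tickets a
INNER JOIN agents b ON a.agent_id = b.id

Result:
title         | agent 
--------------+-------
Crash on save | Dave  
Timeout error | Dave  
Null pointer  | Dave  
Bad redirect  | Dave  
Export error  | Olivia
Missing icon  | Dana  


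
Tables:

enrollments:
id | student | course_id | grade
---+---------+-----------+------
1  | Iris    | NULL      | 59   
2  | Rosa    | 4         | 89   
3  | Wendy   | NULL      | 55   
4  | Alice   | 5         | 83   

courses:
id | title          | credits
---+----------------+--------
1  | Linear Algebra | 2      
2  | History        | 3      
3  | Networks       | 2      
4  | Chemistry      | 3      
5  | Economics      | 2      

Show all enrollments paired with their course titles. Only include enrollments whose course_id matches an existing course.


INNER JOIN keeps only enrollments rows whose course_id matches an id in courses. Walk through each enrollment:
  - enrollment 1 (Iris): course_id=NULL, no match -> dropped
  - enrollment 2 (Rosa): course_id=4 -> matches Chemistry
  - enrollment 3 (Wendy): course_id=NULL, no match -> dropped
  - enrollment 4 (Alice): course_id=5 -> matches Economics
So 2 of 4 rows are dropped.

SQL:
SELECT a.student, b.title AS course
FROM enrollments a
INNER JOIN courses b ON a.course_id = b.id

Result:
student | course   
--------+----------
Rosa    | Chemistry
Alice   | Economics


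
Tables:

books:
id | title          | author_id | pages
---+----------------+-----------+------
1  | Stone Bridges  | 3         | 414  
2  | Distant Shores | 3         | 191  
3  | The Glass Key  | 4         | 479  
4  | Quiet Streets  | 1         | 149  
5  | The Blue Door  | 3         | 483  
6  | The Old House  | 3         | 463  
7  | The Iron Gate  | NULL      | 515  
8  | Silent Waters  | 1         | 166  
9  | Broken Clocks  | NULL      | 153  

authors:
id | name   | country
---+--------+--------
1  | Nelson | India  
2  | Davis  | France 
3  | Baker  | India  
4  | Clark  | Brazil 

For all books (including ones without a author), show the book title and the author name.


LEFT JOIN keeps every row from books (the left table); where author_id has no match in authors, the author columns become NULL. Walk through each book:
  - book 1 (Stone Bridges): author_id=3 -> matches Baker
  - book 2 (Distant Shores): author_id=3 -> matches Baker
  - book 3 (The Glass Key): author_id=4 -> matches Clark
  - book 4 (Quiet Streets): author_id=1 -> matches Nelson
  - book 5 (The Blue Door): author_id=3 -> matches Baker
  - book 6 (The Old House): author_id=3 -> matches Baker
  - book 7 (The Iron Gate): author_id=NULL, no match -> kept with NULL
  - book 8 (Silent Waters): author_id=1 -> matches Nelson
  - book 9 (Broken Clocks): author_id=NULL, no match -> kept with NULL
All 9 rows appear; 2 have NULL author.

SQL:
SELECT a.title, b.name AS author
FROM books a
LEFT JOIN authors b ON a.author_id = b.id

Result:
title          | author
---------------+-------
Stone Bridges  | Baker 
Distant Shores | Baker 
The Glass Key  | Clark 
Quiet Streets  | Nelson
The Blue Door  | Baker 
The Old House  | Baker 
The Iron Gate  | NULL  
Silent Waters  | Nelson
Broken Clocks  | NULL  


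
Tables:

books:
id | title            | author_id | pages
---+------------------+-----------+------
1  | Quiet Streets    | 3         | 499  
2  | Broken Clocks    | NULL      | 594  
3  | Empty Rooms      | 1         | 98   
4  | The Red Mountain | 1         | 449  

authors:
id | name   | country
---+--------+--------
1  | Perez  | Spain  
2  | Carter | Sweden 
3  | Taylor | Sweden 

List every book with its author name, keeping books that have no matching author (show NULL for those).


LEFT JOIN keeps every row from books (the left table); where author_id has no match in authors, the author columns become NULL. Walk through each book:
  - book 1 (Quiet Streets): author_id=3 -> matches Taylor
  - book 2 (Broken Clocks): author_id=NULL, no match -> kept with NULL
  - book 3 (Empty Rooms): author_id=1 -> matches Perez
  - book 4 (The Red Mountain): author_id=1 -> matches Perez
All 4 rows appear; 1 has NULL author.

SQL:
SELECT a.title, b.name AS author
FROM books a
LEFT JOIN authors b ON a.author_id = b.id

Result:
title            | author
-----------------+-------
Quiet Streets    | Taylor
Broken Clocks    | NULL  
Empty Rooms      | Perez 
The Red Mountain | Perez 


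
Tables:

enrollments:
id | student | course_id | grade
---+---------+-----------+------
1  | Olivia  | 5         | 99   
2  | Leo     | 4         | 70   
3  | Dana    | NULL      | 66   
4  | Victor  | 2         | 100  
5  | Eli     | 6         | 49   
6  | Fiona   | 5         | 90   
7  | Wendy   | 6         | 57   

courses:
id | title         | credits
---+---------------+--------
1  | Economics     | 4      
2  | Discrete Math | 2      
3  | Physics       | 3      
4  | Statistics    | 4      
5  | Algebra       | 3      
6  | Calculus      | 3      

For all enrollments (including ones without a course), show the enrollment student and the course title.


LEFT JOIN keeps every row from enrollments (the left table); where course_id has no match in courses, the course columns become NULL. Walk through each enrollment:
  - enrollment 1 (Olivia): course_id=5 -> matches Algebra
  - enrollment 2 (Leo): course_id=4 -> matches Statistics
  - enrollment 3 (Dana): course_id=NULL, no match -> kept with NULL
  - enrollment 4 (Victor): course_id=2 -> matches Discrete Math
  - enrollment 5 (Eli): course_id=6 -> matches Calculus
  - enrollment 6 (Fiona): course_id=5 -> matches Algebra
  - enrollment 7 (Wendy): course_id=6 -> matches Calculus
All 7 rows appear; 1 has NULL course.

SQL:
SELECT a.student, b.title AS course
FROM enrollments a
LEFT JOIN courses b ON a.course_id = b.id

Result:
student | course       
--------+--------------
Olivia  | Algebra      
Leo     | Statistics   
Dana    | NULL         
Victor  | Discrete Math
Eli     | Calculus     
Fiona   | Algebra      
Wendy   | Calculus     


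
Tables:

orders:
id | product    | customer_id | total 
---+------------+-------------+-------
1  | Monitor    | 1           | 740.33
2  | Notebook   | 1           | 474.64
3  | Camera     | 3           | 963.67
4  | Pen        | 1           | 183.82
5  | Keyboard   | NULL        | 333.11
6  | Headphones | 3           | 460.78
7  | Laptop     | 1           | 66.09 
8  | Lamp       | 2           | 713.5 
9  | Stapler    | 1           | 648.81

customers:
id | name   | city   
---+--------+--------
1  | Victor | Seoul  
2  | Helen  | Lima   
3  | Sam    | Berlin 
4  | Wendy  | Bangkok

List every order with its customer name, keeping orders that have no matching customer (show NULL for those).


LEFT JOIN keeps every row from orders (the left table); where customer_id has no match in customers, the customer columns become NULL. Walk through each order:
  - order 1 (Monitor): customer_id=1 -> matches Victor
  - order 2 (Notebook): customer_id=1 -> matches Victor
  - order 3 (Camera): customer_id=3 -> matches Sam
  - order 4 (Pen): customer_id=1 -> matches Victor
  - order 5 (Keyboard): customer_id=NULL, no match -> kept with NULL
  - order 6 (Headphones): customer_id=3 -> matches Sam
  - order 7 (Laptop): customer_id=1 -> matches Victor
  - order 8 (Lamp): customer_id=2 -> matches Helen
  - order 9 (Stapler): customer_id=1 -> matches Victor
All 9 rows appear; 1 has NULL customer.

SQL:
SELECT a.product, b.name AS customer
FROM orders a
LEFT JOIN customers b ON a.customer_id = b.id

Result:
product    | customer
-----------+---------
Monitor    | Victor  
Notebook   | Victor  
Camera     | Sam     
Pen        | Victor  
Keyboard   | NULL    
Headphones | Sam     
Laptop     | Victor  
Lamp       | Helen   
Stapler    | Victor  


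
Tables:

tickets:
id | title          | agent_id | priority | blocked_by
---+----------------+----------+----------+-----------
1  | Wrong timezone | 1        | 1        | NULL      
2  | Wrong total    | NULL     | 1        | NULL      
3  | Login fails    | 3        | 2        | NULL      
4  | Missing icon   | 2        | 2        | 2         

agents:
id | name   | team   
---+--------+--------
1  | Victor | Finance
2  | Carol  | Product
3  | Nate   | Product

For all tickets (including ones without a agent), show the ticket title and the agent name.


LEFT JOIN keeps every row from tickets (the left table); where agent_id has no match in agents, the agent columns become NULL. Walk through each ticket:
  - ticket 1 (Wrong timezone): agent_id=1 -> matches Victor
  - ticket 2 (Wrong total): agent_id=NULL, no match -> kept with NULL
  - ticket 3 (Login fails): agent_id=3 -> matches Nate
  - ticket 4 (Missing icon): agent_id=2 -> matches Carol
All 4 rows appear; 1 has NULL agent.

SQL:
SELECT a.title, b.name AS agent
FROM tickets a
LEFT JOIN agents b ON a.agent_id = b.id

Result:
title          | agent 
---------------+-------
Wrong timezone | Victor
Wrong total    | NULL  
Login fails    | Nate  
Missing icon   | Carol 


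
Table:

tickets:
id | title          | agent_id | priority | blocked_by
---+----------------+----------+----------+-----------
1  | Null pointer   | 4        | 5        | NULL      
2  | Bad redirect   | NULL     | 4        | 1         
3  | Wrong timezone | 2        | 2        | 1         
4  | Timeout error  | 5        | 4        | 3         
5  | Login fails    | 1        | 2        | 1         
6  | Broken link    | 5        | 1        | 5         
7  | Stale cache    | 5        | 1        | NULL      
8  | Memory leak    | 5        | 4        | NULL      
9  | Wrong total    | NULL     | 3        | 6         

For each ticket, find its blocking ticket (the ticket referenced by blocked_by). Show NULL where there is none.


This is a self-join: tickets is joined to a second copy of itself, matching each row's blocked_by to another row's id. Use LEFT JOIN so rows with blocked_by=NULL are kept.
  - ticket 1 (Null pointer): blocked_by=NULL -> NULL
  - ticket 2 (Bad redirect): blocked_by=1 -> Null pointer
  - ticket 3 (Wrong timezone): blocked_by=1 -> Null pointer
  - ticket 4 (Timeout error): blocked_by=3 -> Wrong timezone
  - ticket 5 (Login fails): blocked_by=1 -> Null pointer
  - ticket 6 (Broken link): blocked_by=5 -> Login fails
  - ticket 7 (Stale cache): blocked_by=NULL -> NULL
  - ticket 8 (Memory leak): blocked_by=NULL -> NULL
  - ticket 9 (Wrong total): blocked_by=6 -> Broken link

SQL:
SELECT a.title AS item, b.title AS blocked_by
FROM tickets a
LEFT JOIN tickets b ON a.blocked_by = b.id

Result:
item           | blocked_by    
---------------+---------------
Null pointer   | NULL          
Bad redirect   | Null pointer  
Wrong timezone | Null pointer  
Timeout error  | Wrong timezone
Login fails    | Null pointer  
Broken link    | Login fails   
Stale cache    | NULL          
Memory leak    | NULL          
Wrong total    | Broken link   


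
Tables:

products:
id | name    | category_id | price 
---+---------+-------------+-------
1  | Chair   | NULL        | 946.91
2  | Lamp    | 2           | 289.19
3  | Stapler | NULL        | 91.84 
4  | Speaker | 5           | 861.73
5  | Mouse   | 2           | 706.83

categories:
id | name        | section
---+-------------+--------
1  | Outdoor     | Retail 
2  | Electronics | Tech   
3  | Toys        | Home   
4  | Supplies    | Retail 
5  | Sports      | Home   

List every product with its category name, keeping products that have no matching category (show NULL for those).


LEFT JOIN keeps every row from products (the left table); where category_id has no match in categories, the category columns become NULL. Walk through each product:
  - product 1 (Chair): category_id=NULL, no match -> kept with NULL
  - product 2 (Lamp): category_id=2 -> matches Electronics
  - product 3 (Stapler): category_id=NULL, no match -> kept with NULL
  - product 4 (Speaker): category_id=5 -> matches Sports
  - product 5 (Mouse): category_id=2 -> matches Electronics
All 5 rows appear; 2 have NULL category.

SQL:
SELECT a.name, b.name AS category
FROM products a
LEFT JOIN categories b ON a.category_id = b.id

Result:
name    | category   
--------+------------
Chair   | NULL       
Lamp    | Electronics
Stapler | NULL       
Speaker | Sports     
Mouse   | Electronics


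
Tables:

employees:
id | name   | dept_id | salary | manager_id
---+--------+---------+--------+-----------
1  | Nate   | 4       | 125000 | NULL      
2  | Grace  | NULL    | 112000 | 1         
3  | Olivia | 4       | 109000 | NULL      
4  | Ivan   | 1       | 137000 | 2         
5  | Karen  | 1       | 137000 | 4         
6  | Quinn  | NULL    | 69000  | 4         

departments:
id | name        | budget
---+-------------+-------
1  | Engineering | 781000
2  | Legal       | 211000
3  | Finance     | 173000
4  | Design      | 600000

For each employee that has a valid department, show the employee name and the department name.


INNER JOIN keeps only employees rows whose dept_id matches an id in departments. Walk through each employee:
  - employee 1 (Nate): dept_id=4 -> matches Design
  - employee 2 (Grace): dept_id=NULL, no match -> dropped
  - employee 3 (Olivia): dept_id=4 -> matches Design
  - employee 4 (Ivan): dept_id=1 -> matches Engineering
  - employee 5 (Karen): dept_id=1 -> matches Engineering
  - employee 6 (Quinn): dept_id=NULL, no match -> dropped
So 2 of 6 rows are dropped.

SQL:
SELECT a.name, b.name AS department
FROM employees a
INNER JOIN departments b ON a.dept_id = b.id

Result:
name   | department 
-------+------------
Nate   | Design     
Olivia | Design     
Ivan   | Engineering
Karen  | Engineering


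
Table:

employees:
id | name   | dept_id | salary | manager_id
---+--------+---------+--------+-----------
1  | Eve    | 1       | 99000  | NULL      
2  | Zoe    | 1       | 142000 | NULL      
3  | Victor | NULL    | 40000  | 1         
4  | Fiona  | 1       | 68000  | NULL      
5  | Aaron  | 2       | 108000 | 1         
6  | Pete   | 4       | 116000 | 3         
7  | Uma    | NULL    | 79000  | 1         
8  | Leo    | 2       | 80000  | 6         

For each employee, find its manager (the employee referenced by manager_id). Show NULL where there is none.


This is a self-join: employees is joined to a second copy of itself, matching each row's manager_id to another row's id. Use LEFT JOIN so rows with manager_id=NULL are kept.
  - employee 1 (Eve): manager_id=NULL -> NULL
  - employee 2 (Zoe): manager_id=NULL -> NULL
  - employee 3 (Victor): manager_id=1 -> Eve
  - employee 4 (Fiona): manager_id=NULL -> NULL
  - employee 5 (Aaron): manager_id=1 -> Eve
  - employee 6 (Pete): manager_id=3 -> Victor
  - employee 7 (Uma): manager_id=1 -> Eve
  - employee 8 (Leo): manager_id=6 -> Pete

SQL:
SELECT a.name AS item, b.name AS manager
FROM employees a
LEFT JOIN employees b ON a.manager_id = b.id

Result:
item   | manager
-------+--------
Eve    | NULL   
Zoe    | NULL   
Victor | Eve    
Fiona  | NULL   
Aaron  | Eve    
Pete   | Victor 
Uma    | Eve    
Leo    | Pete   


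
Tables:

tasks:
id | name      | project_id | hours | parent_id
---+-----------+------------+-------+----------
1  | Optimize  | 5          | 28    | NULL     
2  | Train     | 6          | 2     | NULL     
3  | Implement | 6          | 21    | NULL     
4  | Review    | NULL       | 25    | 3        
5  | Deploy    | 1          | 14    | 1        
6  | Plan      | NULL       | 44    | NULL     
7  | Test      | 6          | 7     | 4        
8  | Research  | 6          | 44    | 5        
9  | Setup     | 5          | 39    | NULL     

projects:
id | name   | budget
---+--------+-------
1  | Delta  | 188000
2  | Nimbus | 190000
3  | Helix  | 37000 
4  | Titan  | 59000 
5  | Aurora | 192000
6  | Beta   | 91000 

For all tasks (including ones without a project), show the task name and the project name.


LEFT JOIN keeps every row from tasks (the left table); where project_id has no match in projects, the project columns become NULL. Walk through each task:
  - task 1 (Optimize): project_id=5 -> matches Aurora
  - task 2 (Train): project_id=6 -> matches Beta
  - task 3 (Implement): project_id=6 -> matches Beta
  - task 4 (Review): project_id=NULL, no match -> kept with NULL
  - task 5 (Deploy): project_id=1 -> matches Delta
  - task 6 (Plan): project_id=NULL, no match -> kept with NULL
  - task 7 (Test): project_id=6 -> matches Beta
  - task 8 (Research): project_id=6 -> matches Beta
  - task 9 (Setup): project_id=5 -> matches Aurora
All 9 rows appear; 2 have NULL project.

SQL:
SELECT a.name, b.name AS project
FROM tasks a
LEFT JOIN projects b ON a.project_id = b.id

Result:
name      | project
----------+--------
Optimize  | Aurora 
Train     | Beta   
Implement | Beta   
Review    | NULL   
Deploy    | Delta  
Plan      | NULL   
Test      | Beta   
Research  | Beta   
Setup     | Aurora 


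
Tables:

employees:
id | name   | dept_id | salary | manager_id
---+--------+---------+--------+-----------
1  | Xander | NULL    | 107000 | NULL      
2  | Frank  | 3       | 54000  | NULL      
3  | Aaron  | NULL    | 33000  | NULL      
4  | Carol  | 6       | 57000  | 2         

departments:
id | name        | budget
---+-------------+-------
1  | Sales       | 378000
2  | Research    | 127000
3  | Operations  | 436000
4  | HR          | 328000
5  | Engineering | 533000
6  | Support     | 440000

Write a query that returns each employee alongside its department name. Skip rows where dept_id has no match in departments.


INNER JOIN keeps only employees rows whose dept_id matches an id in departments. Walk through each employee:
  - employee 1 (Xander): dept_id=NULL, no match -> dropped
  - employee 2 (Frank): dept_id=3 -> matches Operations
  - employee 3 (Aaron): dept_id=NULL, no match -> dropped
  - employee 4 (Carol): dept_id=6 -> matches Support
So 2 of 4 rows are dropped.

SQL:
SELECT a.name, b.name AS department
FROM employees a
INNER JOIN departments b ON a.dept_id = b.id

Result:
name  | department
------+-----------
Frank | Operations
Carol | Support   


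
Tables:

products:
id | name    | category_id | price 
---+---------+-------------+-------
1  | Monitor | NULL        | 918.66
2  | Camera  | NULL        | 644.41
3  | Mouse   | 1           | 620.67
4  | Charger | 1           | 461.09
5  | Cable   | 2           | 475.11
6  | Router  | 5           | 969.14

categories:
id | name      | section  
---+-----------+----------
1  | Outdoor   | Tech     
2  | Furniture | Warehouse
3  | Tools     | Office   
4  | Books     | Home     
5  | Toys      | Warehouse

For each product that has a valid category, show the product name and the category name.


INNER JOIN keeps only products rows whose category_id matches an id in categories. Walk through each product:
  - product 1 (Monitor): category_id=NULL, no match -> dropped
  - product 2 (Camera): category_id=NULL, no match -> dropped
  - product 3 (Mouse): category_id=1 -> matches Outdoor
  - product 4 (Charger): category_id=1 -> matches Outdoor
  - product 5 (Cable): category_id=2 -> matches Furniture
  - product 6 (Router): category_id=5 -> matches Toys
So 2 of 6 rows are dropped.

SQL:
SELECT a.name, b.name AS category
FROM products a
INNER JOIN categories b ON a.category_id = b.id

Result:
name    | category 
--------+----------
Mouse   | Outdoor  
Charger | Outdoor  
Cable   | Furniture
Router  | Toys     


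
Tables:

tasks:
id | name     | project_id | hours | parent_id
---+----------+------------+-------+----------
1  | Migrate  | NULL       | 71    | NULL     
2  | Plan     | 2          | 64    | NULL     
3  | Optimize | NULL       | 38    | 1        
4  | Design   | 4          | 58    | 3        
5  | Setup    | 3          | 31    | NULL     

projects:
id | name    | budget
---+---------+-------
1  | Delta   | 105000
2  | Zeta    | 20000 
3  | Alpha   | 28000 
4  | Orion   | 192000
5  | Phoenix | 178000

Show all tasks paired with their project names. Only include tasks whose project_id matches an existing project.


INNER JOIN keeps only tasks rows whose project_id matches an id in projects. Walk through each task:
  - task 1 (Migrate): project_id=NULL, no match -> dropped
  - task 2 (Plan): project_id=2 -> matches Zeta
  - task 3 (Optimize): project_id=NULL, no match -> dropped
  - task 4 (Design): project_id=4 -> matches Orion
  - task 5 (Setup): project_id=3 -> matches Alpha
So 2 of 5 rows are dropped.

SQL:
SELECT a.name, b.name AS project
FROM tasks a
INNER JOIN projects b ON a.project_id = b.id

Result:
name   | project
-------+--------
Plan   | Zeta   
Design | Orion  
Setup  | Alpha  


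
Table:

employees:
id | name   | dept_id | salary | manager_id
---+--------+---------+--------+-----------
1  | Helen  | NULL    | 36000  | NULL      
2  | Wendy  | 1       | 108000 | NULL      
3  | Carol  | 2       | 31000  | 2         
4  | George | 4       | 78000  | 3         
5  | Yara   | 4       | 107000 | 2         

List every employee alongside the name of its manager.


This is a self-join: employees is joined to a second copy of itself, matching each row's manager_id to another row's id. Use LEFT JOIN so rows with manager_id=NULL are kept.
  - employee 1 (Helen): manager_id=NULL -> NULL
  - employee 2 (Wendy): manager_id=NULL -> NULL
  - employee 3 (Carol): manager_id=2 -> Wendy
  - employee 4 (George): manager_id=3 -> Carol
  - employee 5 (Yara): manager_id=2 -> Wendy

SQL:
SELECT a.name AS item, b.name AS manager
FROM employees a
LEFT JOIN employees b ON a.manager_id = b.id

Result:
item   | manager
-------+--------
Helen  | NULL   
Wendy  | NULL   
Carol  | Wendy  
George | Carol  
Yara   | Wendy  


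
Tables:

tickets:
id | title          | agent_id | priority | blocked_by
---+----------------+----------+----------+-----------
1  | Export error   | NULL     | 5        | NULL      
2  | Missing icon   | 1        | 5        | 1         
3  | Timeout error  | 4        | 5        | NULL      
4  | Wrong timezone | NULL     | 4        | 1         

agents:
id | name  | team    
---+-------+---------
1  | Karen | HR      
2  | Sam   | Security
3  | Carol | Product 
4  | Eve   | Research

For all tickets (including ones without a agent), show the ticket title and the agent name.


LEFT JOIN keeps every row from tickets (the left table); where agent_id has no match in agents, the agent columns become NULL. Walk through each ticket:
  - ticket 1 (Export error): agent_id=NULL, no match -> kept with NULL
  - ticket 2 (Missing icon): agent_id=1 -> matches Karen
  - ticket 3 (Timeout error): agent_id=4 -> matches Eve
  - ticket 4 (Wrong timezone): agent_id=NULL, no match -> kept with NULL
All 4 rows appear; 2 have NULL agent.

SQL:
SELECT a.title, b.name AS agent
FROM tickets a
LEFT JOIN agents b ON a.agent_id = b.id

Result:
title          | agent
---------------+------
Export error   | NULL 
Missing icon   | Karen
Timeout error  | Eve  
Wrong timezone | NULL 


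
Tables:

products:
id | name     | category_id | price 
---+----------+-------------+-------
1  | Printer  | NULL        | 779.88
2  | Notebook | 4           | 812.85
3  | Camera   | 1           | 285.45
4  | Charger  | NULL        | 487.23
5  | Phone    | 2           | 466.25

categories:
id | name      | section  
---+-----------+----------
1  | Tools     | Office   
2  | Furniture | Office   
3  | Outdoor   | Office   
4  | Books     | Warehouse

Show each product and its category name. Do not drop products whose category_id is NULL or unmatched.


LEFT JOIN keeps every row from products (the left table); where category_id has no match in categories, the category columns become NULL. Walk through each product:
  - product 1 (Printer): category_id=NULL, no match -> kept with NULL
  - product 2 (Notebook): category_id=4 -> matches Books
  - product 3 (Camera): category_id=1 -> matches Tools
  - product 4 (Charger): category_id=NULL, no match -> kept with NULL
  - product 5 (Phone): category_id=2 -> matches Furniture
All 5 rows appear; 2 have NULL category.

SQL:
SELECT a.name, b.name AS category
FROM products a
LEFT JOIN categories b ON a.category_id = b.id

Result:
name     | category 
---------+----------
Printer  | NULL     
Notebook | Books    
Camera   | Tools    
Charger  | NULL     
Phone    | Furniture


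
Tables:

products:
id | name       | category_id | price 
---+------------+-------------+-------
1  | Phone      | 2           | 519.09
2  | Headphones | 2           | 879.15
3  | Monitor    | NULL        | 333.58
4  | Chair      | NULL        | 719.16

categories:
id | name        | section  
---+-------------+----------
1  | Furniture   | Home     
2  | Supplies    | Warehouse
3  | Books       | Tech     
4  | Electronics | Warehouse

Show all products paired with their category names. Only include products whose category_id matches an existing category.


INNER JOIN keeps only products rows whose category_id matches an id in categories. Walk through each product:
  - product 1 (Phone): category_id=2 -> matches Supplies
  - product 2 (Headphones): category_id=2 -> matches Supplies
  - product 3 (Monitor): category_id=NULL, no match -> dropped
  - product 4 (Chair): category_id=NULL, no match -> dropped
So 2 of 4 rows are dropped.

SQL:
SELECT a.name, b.name AS category
FROM products a
INNER JOIN categories b ON a.category_id = b.id

Result:
name       | category
-----------+---------
Phone      | Supplies
Headphones | Supplies


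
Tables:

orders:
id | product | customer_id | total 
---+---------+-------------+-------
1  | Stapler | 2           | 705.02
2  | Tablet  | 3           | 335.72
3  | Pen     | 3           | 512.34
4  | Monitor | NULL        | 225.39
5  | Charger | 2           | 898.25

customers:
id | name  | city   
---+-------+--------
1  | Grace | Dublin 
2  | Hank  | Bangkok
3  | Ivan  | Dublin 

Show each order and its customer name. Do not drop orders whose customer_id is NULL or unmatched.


LEFT JOIN keeps every row from orders (the left table); where customer_id has no match in customers, the customer columns become NULL. Walk through each order:
  - order 1 (Stapler): customer_id=2 -> matches Hank
  - order 2 (Tablet): customer_id=3 -> matches Ivan
  - order 3 (Pen): customer_id=3 -> matches Ivan
  - order 4 (Monitor): customer_id=NULL, no match -> kept with NULL
  - order 5 (Charger): customer_id=2 -> matches Hank
All 5 rows appear; 1 has NULL customer.

SQL:
SELECT a.product, b.name AS customer
FROM orders a
LEFT JOIN customers b ON a.customer_id = b.id

Result:
product | customer
--------+---------
Stapler | Hank    
Tablet  | Ivan    
Pen     | Ivan    
Monitor | NULL    
Charger | Hank    


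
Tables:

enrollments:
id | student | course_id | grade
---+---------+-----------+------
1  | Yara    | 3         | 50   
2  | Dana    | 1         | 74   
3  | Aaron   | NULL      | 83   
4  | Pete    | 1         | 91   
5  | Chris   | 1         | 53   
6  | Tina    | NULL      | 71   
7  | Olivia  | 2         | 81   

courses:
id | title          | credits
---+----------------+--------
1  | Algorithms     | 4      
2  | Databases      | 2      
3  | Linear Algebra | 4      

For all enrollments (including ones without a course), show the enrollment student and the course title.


LEFT JOIN keeps every row from enrollments (the left table); where course_id has no match in courses, the course columns become NULL. Walk through each enrollment:
  - enrollment 1 (Yara): course_id=3 -> matches Linear Algebra
  - enrollment 2 (Dana): course_id=1 -> matches Algorithms
  - enrollment 3 (Aaron): course_id=NULL, no match -> kept with NULL
  - enrollment 4 (Pete): course_id=1 -> matches Algorithms
  - enrollment 5 (Chris): course_id=1 -> matches Algorithms
  - enrollment 6 (Tina): course_id=NULL, no match -> kept with NULL
  - enrollment 7 (Olivia): course_id=2 -> matches Databases
All 7 rows appear; 2 have NULL course.

SQL:
SELECT a.student, b.title AS course
FROM enrollments a
LEFT JOIN courses b ON a.course_id = b.id

Result:
student | course        
--------+---------------
Yara    | Linear Algebra
Dana    | Algorithms    
Aaron   | NULL          
Pete    | Algorithms    
Chris   | Algorithms    
Tina    | NULL          
Olivia  | Databases     


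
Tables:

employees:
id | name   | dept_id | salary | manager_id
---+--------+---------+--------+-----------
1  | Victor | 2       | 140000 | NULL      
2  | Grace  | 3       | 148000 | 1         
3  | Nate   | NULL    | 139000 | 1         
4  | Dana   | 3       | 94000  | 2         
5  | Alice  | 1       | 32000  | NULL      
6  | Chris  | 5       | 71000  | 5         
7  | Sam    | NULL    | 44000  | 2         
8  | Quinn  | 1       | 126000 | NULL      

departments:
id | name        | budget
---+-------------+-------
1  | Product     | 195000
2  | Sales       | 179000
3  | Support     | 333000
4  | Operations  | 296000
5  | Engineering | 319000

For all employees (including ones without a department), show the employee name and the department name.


LEFT JOIN keeps every row from employees (the left table); where dept_id has no match in departments, the department columns become NULL. Walk through each employee:
  - employee 1 (Victor): dept_id=2 -> matches Sales
  - employee 2 (Grace): dept_id=3 -> matches Support
  - employee 3 (Nate): dept_id=NULL, no match -> kept with NULL
  - employee 4 (Dana): dept_id=3 -> matches Support
  - employee 5 (Alice): dept_id=1 -> matches Product
  - employee 6 (Chris): dept_id=5 -> matches Engineering
  - employee 7 (Sam): dept_id=NULL, no match -> kept with NULL
  - employee 8 (Quinn): dept_id=1 -> matches Product
All 8 rows appear; 2 have NULL department.

SQL:
SELECT a.name, b.name AS department
FROM employees a
LEFT JOIN departments b ON a.dept_id = b.id

Result:
name   | department 
-------+------------
Victor | Sales      
Grace  | Support    
Nate   | NULL       
Dana   | Support    
Alice  | Product    
Chris  | Engineering
Sam    | NULL       
Quinn  | Product    
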